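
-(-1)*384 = 384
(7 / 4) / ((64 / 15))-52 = -13207 / 256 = -51.59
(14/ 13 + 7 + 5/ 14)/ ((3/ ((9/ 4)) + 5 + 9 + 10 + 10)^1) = 4605/ 19292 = 0.24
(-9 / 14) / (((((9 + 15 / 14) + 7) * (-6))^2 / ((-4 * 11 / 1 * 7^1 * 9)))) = 9702 / 57121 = 0.17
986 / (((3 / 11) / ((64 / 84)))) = 173536 / 63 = 2754.54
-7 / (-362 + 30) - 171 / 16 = -14165 / 1328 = -10.67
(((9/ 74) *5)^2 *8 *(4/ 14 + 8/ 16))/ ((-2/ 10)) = -111375/ 9583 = -11.62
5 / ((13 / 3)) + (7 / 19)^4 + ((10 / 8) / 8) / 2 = 135576657 / 108427072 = 1.25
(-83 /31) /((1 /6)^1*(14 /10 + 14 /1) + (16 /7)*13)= -17430 /210149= -0.08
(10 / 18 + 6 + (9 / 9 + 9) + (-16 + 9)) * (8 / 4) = 172 / 9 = 19.11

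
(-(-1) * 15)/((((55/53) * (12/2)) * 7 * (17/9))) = 477/2618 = 0.18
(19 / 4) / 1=19 / 4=4.75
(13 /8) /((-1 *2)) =-13 /16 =-0.81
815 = 815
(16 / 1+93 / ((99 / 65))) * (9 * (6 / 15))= 15258 / 55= 277.42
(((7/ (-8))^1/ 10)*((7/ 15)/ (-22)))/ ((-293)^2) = 49/ 2266413600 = 0.00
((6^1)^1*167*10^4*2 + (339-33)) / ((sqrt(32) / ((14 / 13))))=3815171.30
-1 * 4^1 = -4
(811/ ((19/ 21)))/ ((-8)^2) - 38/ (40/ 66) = -48.69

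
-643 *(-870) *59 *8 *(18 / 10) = 475274736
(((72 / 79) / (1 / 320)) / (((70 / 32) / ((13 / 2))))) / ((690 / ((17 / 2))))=678912 / 63595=10.68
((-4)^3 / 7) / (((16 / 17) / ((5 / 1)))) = -340 / 7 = -48.57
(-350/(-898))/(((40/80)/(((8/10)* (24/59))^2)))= 129024/1562969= 0.08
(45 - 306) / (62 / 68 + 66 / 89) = -789786 / 5003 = -157.86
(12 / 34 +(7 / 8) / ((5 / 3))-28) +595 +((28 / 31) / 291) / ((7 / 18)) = 1161190419 / 2044760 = 567.89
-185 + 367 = 182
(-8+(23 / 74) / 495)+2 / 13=-3735961 / 476190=-7.85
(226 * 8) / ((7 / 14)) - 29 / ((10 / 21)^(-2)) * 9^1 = 174284 / 49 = 3556.82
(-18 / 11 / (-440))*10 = 9 / 242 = 0.04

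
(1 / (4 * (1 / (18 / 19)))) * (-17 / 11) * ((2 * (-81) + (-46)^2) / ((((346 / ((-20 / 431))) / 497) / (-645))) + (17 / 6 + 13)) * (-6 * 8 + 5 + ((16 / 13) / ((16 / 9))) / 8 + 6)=669066618588915 / 589345952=1135269.73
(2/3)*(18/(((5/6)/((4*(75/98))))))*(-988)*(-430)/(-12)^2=6372600/49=130053.06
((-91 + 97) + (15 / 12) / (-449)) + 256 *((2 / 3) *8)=7388729 / 5388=1371.33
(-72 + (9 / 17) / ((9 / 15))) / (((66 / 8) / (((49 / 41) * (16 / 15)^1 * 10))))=-2527616 / 23001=-109.89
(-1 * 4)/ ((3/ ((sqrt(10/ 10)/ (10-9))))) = -1.33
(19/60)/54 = 19/3240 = 0.01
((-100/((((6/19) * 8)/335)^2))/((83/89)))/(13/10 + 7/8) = -450709628125/519912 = -866895.99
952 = 952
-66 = -66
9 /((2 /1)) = 4.50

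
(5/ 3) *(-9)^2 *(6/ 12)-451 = -767/ 2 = -383.50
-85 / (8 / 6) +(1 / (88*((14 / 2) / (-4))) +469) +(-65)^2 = 1426115 / 308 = 4630.24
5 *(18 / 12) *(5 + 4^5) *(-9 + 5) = -30870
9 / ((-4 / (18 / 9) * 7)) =-9 / 14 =-0.64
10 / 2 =5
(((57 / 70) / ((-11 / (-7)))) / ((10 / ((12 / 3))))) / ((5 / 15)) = 171 / 275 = 0.62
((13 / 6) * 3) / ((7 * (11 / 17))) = 221 / 154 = 1.44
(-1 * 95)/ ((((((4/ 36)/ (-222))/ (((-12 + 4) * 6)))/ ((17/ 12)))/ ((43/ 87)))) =-185001480/ 29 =-6379361.38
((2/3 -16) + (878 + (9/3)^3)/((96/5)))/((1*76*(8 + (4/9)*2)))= 9159/194560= 0.05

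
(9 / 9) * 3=3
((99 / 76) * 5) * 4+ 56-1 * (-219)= 5720 / 19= 301.05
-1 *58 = -58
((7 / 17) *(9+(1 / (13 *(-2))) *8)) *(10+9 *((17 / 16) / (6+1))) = 143849 / 3536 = 40.68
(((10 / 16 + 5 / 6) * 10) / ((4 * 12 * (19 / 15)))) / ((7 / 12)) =125 / 304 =0.41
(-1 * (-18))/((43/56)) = 1008/43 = 23.44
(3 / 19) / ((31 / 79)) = 237 / 589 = 0.40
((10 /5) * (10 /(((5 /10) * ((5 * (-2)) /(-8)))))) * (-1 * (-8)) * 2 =512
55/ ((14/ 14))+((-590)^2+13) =348168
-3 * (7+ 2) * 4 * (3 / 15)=-21.60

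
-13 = -13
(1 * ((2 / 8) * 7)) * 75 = 131.25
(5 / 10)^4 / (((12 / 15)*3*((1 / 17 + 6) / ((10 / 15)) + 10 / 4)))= 85 / 37824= 0.00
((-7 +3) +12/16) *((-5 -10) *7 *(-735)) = -1003275/4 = -250818.75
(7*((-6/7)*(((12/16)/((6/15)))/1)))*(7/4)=-315/16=-19.69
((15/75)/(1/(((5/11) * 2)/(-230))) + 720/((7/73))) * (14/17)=132976786/21505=6183.53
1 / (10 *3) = 1 / 30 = 0.03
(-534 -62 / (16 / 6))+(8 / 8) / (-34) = -37895 / 68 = -557.28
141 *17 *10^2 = 239700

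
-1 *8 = -8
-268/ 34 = -7.88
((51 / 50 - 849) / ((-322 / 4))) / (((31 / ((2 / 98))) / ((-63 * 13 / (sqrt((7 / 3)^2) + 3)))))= -2126007 / 1996400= -1.06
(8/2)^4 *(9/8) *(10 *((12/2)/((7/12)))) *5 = 148114.29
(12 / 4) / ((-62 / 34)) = -51 / 31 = -1.65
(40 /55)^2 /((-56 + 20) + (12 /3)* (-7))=-1 /121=-0.01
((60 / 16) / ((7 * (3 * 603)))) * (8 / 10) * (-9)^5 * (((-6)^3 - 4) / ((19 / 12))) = 17321040 / 8911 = 1943.78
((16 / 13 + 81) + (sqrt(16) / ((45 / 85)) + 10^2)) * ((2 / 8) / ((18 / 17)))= 377485 / 8424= 44.81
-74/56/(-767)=37/21476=0.00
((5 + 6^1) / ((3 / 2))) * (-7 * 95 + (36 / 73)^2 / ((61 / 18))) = -4755246254 / 975207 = -4876.14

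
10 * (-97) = -970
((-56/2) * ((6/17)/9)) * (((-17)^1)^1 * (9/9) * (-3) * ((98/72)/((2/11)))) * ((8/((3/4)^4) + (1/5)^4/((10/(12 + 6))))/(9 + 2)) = -2195450047/2278125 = -963.71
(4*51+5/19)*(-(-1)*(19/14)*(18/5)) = 34929/35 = 997.97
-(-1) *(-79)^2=6241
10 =10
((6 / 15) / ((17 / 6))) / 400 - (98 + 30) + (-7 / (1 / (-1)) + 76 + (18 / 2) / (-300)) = -95688 / 2125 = -45.03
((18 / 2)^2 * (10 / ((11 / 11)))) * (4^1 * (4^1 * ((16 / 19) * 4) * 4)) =3317760 / 19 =174618.95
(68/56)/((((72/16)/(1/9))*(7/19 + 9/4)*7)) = 1292/789831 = 0.00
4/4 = 1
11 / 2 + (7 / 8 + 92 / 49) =3235 / 392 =8.25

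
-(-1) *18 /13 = 18 /13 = 1.38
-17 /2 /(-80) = 17 /160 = 0.11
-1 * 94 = -94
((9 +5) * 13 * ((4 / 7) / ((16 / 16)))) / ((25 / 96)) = 9984 / 25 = 399.36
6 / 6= 1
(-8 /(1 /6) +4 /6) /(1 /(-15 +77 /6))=923 /9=102.56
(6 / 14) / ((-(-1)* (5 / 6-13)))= -18 / 511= -0.04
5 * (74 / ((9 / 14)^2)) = 72520 / 81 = 895.31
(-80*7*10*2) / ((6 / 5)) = -28000 / 3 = -9333.33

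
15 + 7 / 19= 292 / 19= 15.37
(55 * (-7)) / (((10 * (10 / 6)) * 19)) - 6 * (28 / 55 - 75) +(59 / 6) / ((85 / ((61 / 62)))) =2946392341 / 6608580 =445.84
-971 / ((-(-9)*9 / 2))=-1942 / 81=-23.98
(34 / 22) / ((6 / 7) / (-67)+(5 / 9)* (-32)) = -71757 / 826034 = -0.09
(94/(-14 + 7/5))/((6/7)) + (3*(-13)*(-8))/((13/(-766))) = -18392.70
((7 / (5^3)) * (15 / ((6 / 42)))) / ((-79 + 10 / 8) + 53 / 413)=-242844 / 3205775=-0.08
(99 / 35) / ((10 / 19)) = 1881 / 350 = 5.37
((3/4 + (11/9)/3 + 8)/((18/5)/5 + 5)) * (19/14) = 469775/216216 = 2.17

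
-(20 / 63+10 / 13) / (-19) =890 / 15561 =0.06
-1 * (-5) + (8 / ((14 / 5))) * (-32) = -605 / 7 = -86.43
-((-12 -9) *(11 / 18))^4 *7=-246071287 / 1296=-189869.82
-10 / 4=-5 / 2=-2.50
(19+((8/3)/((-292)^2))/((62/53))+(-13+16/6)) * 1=17180749/1982388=8.67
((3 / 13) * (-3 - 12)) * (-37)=1665 / 13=128.08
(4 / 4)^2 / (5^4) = 1 / 625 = 0.00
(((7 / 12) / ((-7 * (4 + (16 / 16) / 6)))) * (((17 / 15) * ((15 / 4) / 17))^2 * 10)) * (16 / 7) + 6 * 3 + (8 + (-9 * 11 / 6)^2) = 41751 / 140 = 298.22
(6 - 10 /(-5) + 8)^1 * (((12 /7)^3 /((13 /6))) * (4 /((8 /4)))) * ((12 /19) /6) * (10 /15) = 5.22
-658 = -658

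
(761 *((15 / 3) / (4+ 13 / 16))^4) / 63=14.07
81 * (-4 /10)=-32.40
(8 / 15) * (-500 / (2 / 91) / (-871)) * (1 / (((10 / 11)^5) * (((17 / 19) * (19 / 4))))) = 2254714 / 427125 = 5.28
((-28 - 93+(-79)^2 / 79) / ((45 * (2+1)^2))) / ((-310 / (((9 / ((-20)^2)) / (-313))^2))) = 21 / 12148156000000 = 0.00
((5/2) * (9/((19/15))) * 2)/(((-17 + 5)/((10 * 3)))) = -3375/38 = -88.82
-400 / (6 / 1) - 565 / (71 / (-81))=123095 / 213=577.91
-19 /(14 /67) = -1273 /14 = -90.93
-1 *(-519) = 519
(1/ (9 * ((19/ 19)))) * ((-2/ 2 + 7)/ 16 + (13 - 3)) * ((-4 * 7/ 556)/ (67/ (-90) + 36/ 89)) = 36935/ 216284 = 0.17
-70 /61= -1.15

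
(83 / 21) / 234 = 83 / 4914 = 0.02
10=10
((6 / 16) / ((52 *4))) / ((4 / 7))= 21 / 6656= 0.00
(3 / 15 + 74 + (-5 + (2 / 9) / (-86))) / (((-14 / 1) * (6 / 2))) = -133897 / 81270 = -1.65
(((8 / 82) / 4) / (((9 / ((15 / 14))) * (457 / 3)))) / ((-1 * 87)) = -5 / 22821666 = -0.00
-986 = -986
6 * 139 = 834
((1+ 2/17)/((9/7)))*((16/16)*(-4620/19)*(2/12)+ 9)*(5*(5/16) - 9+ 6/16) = 473809/2448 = 193.55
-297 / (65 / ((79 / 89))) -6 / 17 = -433581 / 98345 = -4.41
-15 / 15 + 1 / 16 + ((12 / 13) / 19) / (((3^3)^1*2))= -33313 / 35568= -0.94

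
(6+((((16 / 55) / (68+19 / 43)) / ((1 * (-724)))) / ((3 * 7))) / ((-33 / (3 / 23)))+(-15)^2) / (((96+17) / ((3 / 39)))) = 35956989417367 / 228661547419305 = 0.16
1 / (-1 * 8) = -1 / 8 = -0.12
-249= -249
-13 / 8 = -1.62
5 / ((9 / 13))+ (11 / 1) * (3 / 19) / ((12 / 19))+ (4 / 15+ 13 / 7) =15241 / 1260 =12.10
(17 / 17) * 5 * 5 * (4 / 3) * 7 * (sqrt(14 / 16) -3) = -700 + 175 * sqrt(14) / 3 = -481.74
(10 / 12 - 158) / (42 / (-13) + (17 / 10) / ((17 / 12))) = 61295 / 792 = 77.39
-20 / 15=-4 / 3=-1.33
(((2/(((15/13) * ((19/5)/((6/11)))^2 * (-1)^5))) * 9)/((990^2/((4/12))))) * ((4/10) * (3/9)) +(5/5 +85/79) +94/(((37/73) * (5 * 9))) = 64626553473374/10428228308025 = 6.20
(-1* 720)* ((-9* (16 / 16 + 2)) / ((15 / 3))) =3888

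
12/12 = 1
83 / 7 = 11.86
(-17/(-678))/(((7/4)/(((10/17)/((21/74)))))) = 1480/49833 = 0.03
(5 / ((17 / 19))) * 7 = 665 / 17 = 39.12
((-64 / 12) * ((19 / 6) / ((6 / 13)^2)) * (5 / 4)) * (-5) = 80275 / 162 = 495.52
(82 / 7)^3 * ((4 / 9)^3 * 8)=282300416 / 250047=1128.99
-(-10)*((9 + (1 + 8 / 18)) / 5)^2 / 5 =8.73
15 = 15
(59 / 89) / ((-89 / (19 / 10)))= -1121 / 79210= -0.01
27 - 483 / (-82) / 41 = 91257 / 3362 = 27.14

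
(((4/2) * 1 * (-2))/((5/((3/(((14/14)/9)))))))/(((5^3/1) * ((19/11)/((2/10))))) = -1188/59375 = -0.02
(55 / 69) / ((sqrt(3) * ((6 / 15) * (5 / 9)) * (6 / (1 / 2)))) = 0.17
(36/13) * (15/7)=540/91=5.93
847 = 847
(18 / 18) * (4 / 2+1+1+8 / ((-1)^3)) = -4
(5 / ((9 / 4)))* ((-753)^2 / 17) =1260020 / 17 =74118.82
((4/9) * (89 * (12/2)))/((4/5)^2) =2225/6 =370.83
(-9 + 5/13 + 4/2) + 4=-34/13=-2.62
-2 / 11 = -0.18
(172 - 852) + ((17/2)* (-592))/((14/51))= -133076/7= -19010.86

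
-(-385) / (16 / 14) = 2695 / 8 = 336.88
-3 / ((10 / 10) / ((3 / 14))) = -9 / 14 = -0.64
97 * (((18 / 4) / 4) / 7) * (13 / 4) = 11349 / 224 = 50.67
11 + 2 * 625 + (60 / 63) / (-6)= 79433 / 63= 1260.84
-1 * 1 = -1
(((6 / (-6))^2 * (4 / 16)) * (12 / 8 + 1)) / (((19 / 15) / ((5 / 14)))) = 375 / 2128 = 0.18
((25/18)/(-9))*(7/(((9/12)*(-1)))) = 350/243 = 1.44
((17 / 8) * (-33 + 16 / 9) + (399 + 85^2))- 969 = 474383 / 72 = 6588.65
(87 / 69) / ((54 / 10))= 145 / 621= 0.23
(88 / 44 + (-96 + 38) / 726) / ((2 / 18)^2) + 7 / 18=339589 / 2178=155.92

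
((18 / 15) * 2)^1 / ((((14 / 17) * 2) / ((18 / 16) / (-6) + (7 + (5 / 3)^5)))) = 1300279 / 45360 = 28.67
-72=-72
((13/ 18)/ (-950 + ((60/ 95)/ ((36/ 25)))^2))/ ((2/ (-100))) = 4693/ 123437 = 0.04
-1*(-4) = 4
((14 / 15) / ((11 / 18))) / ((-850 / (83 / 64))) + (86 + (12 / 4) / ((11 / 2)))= 64734257 / 748000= 86.54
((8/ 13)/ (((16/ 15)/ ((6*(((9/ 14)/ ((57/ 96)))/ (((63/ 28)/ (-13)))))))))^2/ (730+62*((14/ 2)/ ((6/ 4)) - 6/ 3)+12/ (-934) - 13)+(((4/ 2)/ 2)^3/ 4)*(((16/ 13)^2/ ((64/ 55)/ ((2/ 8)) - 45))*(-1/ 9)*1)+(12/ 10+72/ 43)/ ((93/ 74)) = 15240850192438760644/ 5405216048577714915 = 2.82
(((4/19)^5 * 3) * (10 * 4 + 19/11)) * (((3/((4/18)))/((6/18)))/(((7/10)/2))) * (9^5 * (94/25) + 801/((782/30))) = 4166575078569984/3132265235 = 1330211.45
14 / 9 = 1.56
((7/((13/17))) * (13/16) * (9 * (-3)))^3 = -33168984597/4096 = -8097896.63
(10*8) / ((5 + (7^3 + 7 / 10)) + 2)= 800 / 3507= 0.23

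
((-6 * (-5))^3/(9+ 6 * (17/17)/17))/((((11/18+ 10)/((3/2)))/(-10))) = -41310000/10123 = -4080.81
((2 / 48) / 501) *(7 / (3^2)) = 7 / 108216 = 0.00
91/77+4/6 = 61/33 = 1.85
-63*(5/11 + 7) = -5166/11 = -469.64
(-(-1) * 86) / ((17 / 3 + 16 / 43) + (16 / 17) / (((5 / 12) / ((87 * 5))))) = 0.09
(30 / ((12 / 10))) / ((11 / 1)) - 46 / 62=522 / 341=1.53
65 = 65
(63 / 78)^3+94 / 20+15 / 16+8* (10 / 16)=1962257 / 175760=11.16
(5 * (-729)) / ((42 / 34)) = -20655 / 7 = -2950.71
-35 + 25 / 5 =-30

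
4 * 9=36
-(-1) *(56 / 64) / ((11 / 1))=7 / 88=0.08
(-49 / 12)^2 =2401 / 144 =16.67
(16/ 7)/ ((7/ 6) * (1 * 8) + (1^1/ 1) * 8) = 12/ 91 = 0.13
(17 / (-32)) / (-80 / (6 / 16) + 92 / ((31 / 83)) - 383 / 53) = -83793 / 4063520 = -0.02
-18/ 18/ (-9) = 1/ 9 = 0.11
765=765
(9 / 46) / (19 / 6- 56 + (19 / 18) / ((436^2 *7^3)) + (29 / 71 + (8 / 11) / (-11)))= -45372826710288 / 12172954293230165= -0.00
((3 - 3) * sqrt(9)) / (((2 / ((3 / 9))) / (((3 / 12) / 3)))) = 0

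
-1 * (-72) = 72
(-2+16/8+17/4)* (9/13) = 153/52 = 2.94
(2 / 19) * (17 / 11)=34 / 209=0.16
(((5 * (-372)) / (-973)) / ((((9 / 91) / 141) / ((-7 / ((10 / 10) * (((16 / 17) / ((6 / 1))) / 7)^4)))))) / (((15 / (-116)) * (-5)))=-20818553540179941 / 177920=-117010755059.46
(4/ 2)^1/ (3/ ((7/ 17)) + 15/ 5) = 7/ 36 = 0.19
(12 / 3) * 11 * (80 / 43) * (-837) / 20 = -147312 / 43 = -3425.86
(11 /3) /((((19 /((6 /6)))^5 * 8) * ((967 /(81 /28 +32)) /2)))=10747 /804514278288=0.00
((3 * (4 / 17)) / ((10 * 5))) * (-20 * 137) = -38.68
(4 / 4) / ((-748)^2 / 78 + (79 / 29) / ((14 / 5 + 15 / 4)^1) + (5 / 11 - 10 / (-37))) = 60301527 / 432619370971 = 0.00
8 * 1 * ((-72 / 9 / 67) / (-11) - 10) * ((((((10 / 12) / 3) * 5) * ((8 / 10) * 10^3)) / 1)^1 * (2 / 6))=-65440000 / 2211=-29597.47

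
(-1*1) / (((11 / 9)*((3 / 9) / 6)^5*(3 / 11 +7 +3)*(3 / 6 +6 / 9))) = -102036672 / 791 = -128997.06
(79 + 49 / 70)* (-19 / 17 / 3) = -15143 / 510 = -29.69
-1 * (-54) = 54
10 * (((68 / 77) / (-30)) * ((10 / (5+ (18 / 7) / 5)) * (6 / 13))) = -6800 / 27599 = -0.25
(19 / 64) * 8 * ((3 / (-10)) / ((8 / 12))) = -171 / 160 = -1.07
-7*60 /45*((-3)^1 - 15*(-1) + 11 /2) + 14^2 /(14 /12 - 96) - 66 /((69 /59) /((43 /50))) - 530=-730189849 /981525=-743.93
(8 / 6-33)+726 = 2083 / 3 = 694.33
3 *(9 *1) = 27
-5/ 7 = -0.71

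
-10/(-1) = 10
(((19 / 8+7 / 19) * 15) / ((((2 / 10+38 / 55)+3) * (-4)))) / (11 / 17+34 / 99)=-578994075 / 216896704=-2.67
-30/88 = -15/44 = -0.34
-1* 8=-8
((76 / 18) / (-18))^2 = 361 / 6561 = 0.06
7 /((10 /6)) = 21 /5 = 4.20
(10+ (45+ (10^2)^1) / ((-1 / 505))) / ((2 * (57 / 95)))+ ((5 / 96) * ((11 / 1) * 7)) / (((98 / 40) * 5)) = -10250045 / 168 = -61012.17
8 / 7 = 1.14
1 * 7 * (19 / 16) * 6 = 399 / 8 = 49.88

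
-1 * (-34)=34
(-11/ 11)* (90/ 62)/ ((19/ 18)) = -810/ 589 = -1.38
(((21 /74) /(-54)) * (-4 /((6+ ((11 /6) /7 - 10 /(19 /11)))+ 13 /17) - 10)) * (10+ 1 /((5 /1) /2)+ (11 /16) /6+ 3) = 387887171 /412706880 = 0.94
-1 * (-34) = 34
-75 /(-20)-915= -3645 /4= -911.25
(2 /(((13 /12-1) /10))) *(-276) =-66240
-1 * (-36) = 36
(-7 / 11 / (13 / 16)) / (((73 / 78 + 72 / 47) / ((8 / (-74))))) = 126336 / 3682129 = 0.03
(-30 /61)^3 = -27000 /226981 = -0.12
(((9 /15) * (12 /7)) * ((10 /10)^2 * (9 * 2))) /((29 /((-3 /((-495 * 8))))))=27 /55825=0.00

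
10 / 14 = 5 / 7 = 0.71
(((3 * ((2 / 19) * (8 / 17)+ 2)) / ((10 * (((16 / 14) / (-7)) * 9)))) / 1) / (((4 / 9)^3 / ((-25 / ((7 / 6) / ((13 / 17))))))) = 109791045 / 1405696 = 78.10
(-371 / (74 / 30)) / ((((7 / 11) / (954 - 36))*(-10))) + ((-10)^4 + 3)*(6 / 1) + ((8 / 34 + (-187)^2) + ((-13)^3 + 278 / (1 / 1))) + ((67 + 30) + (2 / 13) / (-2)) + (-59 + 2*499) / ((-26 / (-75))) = 1922753947 / 16354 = 117570.87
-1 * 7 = -7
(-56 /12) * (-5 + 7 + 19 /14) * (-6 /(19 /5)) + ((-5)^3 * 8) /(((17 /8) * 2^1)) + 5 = -66395 /323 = -205.56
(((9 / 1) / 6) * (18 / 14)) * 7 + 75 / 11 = 447 / 22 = 20.32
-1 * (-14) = 14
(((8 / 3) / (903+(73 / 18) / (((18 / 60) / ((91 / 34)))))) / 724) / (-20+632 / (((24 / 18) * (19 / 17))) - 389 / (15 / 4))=87210 / 6679518966967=0.00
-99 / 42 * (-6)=99 / 7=14.14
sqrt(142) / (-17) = -sqrt(142) / 17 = -0.70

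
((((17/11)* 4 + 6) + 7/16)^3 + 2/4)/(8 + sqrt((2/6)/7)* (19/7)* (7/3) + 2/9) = 25544416760919/101536602112 -1873914743079* sqrt(21)/203073204224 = 209.29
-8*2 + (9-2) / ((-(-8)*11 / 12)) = -331 / 22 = -15.05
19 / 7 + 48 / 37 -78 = -19163 / 259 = -73.99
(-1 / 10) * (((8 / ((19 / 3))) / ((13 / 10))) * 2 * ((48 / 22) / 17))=-1152 / 46189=-0.02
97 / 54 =1.80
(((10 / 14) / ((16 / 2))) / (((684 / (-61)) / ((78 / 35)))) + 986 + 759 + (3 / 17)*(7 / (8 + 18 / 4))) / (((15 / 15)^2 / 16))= 33143277871 / 1187025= 27921.30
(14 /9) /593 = 14 /5337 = 0.00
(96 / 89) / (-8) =-12 / 89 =-0.13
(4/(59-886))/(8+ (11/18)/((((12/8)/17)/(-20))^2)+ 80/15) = -81/526029890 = -0.00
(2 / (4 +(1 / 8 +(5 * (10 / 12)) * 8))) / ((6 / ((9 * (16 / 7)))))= 1152 / 6293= 0.18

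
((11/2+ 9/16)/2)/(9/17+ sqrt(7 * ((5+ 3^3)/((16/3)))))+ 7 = 28033 * sqrt(42)/385824+ 895309/128608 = 7.43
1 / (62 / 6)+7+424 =13364 / 31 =431.10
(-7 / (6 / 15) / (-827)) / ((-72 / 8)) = -35 / 14886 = -0.00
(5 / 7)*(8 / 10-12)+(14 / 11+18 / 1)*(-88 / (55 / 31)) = -53016 / 55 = -963.93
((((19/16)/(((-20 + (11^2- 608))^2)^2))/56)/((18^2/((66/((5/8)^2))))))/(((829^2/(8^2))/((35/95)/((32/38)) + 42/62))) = 16511/950181050680407587925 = 0.00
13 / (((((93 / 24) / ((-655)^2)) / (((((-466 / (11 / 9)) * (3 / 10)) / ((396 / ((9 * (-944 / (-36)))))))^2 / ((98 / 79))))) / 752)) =90167336622673217856 / 22239679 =4054345236847.76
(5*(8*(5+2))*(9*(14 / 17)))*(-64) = -2257920 / 17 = -132818.82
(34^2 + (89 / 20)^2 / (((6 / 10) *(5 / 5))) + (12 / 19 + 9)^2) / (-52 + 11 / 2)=-111052681 / 4028760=-27.56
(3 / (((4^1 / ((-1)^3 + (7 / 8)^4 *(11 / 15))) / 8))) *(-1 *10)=35029 / 1024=34.21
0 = 0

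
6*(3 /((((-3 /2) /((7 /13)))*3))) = -2.15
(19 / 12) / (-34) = -19 / 408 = -0.05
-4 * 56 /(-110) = 112 /55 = 2.04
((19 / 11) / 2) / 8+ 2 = 371 / 176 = 2.11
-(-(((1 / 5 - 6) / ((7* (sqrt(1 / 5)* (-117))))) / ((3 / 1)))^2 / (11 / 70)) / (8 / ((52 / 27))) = 841 / 19702683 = 0.00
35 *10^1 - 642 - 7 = -299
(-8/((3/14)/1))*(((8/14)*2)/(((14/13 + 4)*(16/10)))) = -520/99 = -5.25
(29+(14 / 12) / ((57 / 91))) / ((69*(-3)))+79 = 5582171 / 70794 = 78.85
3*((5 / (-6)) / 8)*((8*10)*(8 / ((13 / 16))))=-246.15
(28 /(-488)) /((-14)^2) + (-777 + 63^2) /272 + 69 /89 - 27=-74888773 /5168408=-14.49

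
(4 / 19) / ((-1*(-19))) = 0.01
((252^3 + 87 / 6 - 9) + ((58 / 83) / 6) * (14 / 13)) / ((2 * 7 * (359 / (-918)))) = -15851337062283 / 5423054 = -2922953.94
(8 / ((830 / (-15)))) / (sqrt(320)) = -3 *sqrt(5) / 830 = -0.01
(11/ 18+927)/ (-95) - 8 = -17.76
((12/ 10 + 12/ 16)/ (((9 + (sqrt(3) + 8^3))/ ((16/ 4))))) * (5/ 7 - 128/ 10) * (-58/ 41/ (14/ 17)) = 4237303941/ 13632973550 - 8133021 * sqrt(3)/ 13632973550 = 0.31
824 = 824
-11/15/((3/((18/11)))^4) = -432/6655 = -0.06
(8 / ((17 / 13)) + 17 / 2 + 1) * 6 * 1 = 1593 / 17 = 93.71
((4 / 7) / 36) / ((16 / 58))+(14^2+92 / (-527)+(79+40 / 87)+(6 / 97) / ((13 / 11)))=2674917593987 / 9713018952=275.40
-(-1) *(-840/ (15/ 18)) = -1008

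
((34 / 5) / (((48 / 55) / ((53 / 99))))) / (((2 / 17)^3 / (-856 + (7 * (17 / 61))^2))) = -519883563785 / 238144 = -2183063.88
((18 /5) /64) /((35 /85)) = 153 /1120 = 0.14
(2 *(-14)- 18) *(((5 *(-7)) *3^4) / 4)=65205 / 2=32602.50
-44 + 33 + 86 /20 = -67 /10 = -6.70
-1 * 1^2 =-1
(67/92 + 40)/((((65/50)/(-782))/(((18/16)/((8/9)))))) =-25798095/832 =-31007.33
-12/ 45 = -4/ 15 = -0.27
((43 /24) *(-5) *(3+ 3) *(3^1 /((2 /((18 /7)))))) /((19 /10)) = -29025 /266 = -109.12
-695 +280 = -415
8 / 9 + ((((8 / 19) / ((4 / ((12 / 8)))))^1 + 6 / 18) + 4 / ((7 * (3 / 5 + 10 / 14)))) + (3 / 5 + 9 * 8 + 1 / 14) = 20506831 / 275310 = 74.49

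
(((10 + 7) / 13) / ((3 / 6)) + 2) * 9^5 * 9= 31886460 / 13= 2452804.62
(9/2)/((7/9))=81/14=5.79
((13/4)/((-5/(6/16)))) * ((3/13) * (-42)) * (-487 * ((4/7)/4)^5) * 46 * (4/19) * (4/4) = -302427/456190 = -0.66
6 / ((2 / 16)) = 48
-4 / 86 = -2 / 43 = -0.05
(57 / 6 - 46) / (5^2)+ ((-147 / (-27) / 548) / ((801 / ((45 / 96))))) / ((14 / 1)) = -3076146709 / 2106950400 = -1.46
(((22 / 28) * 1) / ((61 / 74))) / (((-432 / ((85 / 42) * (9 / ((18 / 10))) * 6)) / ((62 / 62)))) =-172975 / 1291248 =-0.13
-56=-56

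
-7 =-7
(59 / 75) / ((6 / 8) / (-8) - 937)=-1888 / 2249025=-0.00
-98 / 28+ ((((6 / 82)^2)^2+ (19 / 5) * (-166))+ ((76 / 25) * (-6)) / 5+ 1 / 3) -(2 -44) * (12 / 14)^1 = -1275014385821 / 2119320750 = -601.61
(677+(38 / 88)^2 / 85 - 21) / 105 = 35983907 / 5759600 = 6.25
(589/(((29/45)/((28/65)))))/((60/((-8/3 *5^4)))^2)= 1030750000/3393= 303787.21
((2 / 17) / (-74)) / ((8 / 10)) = -5 / 2516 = -0.00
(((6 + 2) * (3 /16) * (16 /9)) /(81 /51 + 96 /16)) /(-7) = -136 /2709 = -0.05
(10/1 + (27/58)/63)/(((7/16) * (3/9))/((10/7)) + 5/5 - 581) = -975120/56505253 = -0.02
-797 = -797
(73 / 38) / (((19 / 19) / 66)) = 2409 / 19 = 126.79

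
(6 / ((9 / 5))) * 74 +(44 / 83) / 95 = 5835032 / 23655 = 246.67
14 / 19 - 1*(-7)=147 / 19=7.74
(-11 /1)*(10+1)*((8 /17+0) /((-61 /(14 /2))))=6776 /1037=6.53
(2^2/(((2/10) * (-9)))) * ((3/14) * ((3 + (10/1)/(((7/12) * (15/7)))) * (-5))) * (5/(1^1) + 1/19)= 17600/133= 132.33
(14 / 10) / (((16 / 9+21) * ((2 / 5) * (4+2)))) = 21 / 820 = 0.03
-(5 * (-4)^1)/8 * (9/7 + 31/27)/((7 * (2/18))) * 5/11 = 5750/1617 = 3.56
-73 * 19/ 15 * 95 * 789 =-6930839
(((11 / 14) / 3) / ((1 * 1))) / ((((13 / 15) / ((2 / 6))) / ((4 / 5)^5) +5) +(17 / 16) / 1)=512 / 27363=0.02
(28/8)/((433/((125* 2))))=875/433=2.02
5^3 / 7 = 125 / 7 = 17.86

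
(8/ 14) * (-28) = -16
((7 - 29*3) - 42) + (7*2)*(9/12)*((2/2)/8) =-1931/16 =-120.69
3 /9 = 1 /3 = 0.33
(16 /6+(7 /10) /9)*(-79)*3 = -19513 /30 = -650.43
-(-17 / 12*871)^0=-1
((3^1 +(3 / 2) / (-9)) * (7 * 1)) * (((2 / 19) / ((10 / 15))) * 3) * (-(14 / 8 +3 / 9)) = -2975 / 152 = -19.57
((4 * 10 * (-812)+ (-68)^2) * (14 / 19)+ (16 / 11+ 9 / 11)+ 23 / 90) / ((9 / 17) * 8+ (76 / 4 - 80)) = 6562622251 / 18151650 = 361.54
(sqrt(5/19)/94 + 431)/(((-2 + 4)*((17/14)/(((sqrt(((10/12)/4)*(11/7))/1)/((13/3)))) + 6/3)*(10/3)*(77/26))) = -50427/93062 - 117*sqrt(95)/166208732 + 8619*sqrt(8778)/25596144728 + 3714789*sqrt(2310)/71657740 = 1.95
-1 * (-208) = 208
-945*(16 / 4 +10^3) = -948780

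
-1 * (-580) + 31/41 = 580.76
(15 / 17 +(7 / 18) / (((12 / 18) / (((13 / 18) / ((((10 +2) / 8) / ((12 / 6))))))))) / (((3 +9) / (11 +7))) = 3977 / 1836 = 2.17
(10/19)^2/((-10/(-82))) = 820/361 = 2.27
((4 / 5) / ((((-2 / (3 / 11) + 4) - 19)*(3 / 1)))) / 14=-2 / 2345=-0.00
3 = 3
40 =40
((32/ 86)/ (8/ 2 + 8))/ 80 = 1/ 2580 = 0.00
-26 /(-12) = 13 /6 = 2.17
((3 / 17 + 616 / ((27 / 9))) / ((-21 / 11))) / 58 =-115291 / 62118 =-1.86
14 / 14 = 1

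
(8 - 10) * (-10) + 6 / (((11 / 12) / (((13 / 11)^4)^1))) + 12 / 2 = 6243718 / 161051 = 38.77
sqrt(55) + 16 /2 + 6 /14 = sqrt(55) + 59 /7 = 15.84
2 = 2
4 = 4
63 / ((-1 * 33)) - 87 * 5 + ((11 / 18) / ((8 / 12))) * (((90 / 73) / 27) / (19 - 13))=-37889899 / 86724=-436.90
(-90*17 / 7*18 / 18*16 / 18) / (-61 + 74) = -1360 / 91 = -14.95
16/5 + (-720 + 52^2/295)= -208752/295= -707.63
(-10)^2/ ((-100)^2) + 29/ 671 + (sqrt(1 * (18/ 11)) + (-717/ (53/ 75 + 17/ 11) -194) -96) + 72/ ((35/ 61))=-210682446477/ 436351300 + 3 * sqrt(22)/ 11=-481.55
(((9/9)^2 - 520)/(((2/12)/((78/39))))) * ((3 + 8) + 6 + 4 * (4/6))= -122484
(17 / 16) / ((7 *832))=17 / 93184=0.00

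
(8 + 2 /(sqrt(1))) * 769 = 7690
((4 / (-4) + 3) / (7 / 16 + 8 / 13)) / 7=416 / 1533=0.27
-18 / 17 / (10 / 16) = -144 / 85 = -1.69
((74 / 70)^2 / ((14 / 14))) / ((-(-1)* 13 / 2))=2738 / 15925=0.17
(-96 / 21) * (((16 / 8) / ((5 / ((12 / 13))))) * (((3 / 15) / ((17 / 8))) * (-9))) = 55296 / 38675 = 1.43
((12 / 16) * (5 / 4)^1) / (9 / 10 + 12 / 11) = 275 / 584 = 0.47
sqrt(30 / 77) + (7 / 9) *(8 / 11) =56 / 99 + sqrt(2310) / 77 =1.19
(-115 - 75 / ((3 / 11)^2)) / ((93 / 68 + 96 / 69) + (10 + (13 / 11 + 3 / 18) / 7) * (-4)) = 405842360 / 13732987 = 29.55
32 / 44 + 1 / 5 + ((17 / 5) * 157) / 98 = 34357 / 5390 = 6.37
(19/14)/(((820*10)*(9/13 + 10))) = 247/15957200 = 0.00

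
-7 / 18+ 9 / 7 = 113 / 126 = 0.90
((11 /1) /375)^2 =121 /140625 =0.00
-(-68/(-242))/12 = -17/726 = -0.02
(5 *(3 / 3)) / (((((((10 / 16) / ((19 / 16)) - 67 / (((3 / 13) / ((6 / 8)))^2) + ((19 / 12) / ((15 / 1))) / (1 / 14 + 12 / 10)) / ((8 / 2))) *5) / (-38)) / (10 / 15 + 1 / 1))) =61687680 / 172176361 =0.36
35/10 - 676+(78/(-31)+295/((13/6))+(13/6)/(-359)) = -233885555/434031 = -538.87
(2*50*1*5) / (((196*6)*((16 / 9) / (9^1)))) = 3375 / 1568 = 2.15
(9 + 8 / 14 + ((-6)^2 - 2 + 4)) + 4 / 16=47.82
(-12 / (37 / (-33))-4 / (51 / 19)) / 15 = 17384 / 28305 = 0.61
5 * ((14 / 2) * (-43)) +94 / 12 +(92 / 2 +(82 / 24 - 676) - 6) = -8519 / 4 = -2129.75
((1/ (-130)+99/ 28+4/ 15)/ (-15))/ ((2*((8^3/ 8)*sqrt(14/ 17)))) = -20719*sqrt(238)/ 146764800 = -0.00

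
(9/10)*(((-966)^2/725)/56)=299943/14500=20.69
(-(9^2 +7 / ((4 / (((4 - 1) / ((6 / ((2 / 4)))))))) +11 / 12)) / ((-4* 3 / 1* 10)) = 3953 / 5760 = 0.69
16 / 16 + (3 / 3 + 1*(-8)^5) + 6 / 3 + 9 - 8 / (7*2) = -229289 / 7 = -32755.57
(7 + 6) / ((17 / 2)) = 26 / 17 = 1.53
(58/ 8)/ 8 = 29/ 32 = 0.91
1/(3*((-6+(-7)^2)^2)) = 1/5547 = 0.00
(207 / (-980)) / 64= -207 / 62720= -0.00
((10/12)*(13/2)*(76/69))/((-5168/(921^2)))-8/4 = -981.25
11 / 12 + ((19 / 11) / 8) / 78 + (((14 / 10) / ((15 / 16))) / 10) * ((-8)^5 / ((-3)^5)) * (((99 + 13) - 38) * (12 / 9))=1987.80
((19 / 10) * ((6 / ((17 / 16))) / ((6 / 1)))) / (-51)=-152 / 4335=-0.04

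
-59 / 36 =-1.64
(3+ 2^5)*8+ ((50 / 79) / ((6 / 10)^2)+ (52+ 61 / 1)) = 280673 / 711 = 394.76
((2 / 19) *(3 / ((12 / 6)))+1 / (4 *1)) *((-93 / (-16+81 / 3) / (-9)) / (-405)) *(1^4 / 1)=-0.00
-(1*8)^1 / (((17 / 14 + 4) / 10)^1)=-1120 / 73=-15.34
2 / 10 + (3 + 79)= 411 / 5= 82.20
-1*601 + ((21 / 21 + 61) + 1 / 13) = -7006 / 13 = -538.92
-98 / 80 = -49 / 40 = -1.22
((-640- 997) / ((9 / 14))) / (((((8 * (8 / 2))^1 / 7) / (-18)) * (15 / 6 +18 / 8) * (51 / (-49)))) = -3930437 / 1938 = -2028.09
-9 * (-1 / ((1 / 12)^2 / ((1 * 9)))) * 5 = 58320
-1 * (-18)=18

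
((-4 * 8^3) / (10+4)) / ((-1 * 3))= 1024 / 21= 48.76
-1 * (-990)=990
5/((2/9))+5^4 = 1295/2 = 647.50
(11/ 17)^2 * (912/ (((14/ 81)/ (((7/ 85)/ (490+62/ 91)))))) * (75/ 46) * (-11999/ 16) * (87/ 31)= -265351133702655/ 208552762384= -1272.35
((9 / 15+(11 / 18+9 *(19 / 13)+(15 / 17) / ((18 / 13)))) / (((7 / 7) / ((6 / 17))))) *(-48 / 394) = -2387152 / 3700645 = -0.65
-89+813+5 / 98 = 70957 / 98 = 724.05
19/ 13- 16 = -14.54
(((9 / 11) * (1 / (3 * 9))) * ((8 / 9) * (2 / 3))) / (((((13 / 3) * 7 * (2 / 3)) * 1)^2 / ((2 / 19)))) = 8 / 1730729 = 0.00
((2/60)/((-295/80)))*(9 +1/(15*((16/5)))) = -433/5310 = -0.08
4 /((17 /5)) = 20 /17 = 1.18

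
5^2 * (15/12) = 125/4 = 31.25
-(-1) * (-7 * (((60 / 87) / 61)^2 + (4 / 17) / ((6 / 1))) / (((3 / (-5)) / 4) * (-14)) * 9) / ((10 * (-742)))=59237 / 372393959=0.00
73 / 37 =1.97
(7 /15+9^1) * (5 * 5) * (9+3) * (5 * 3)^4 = 143775000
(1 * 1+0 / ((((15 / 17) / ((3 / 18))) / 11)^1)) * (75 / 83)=0.90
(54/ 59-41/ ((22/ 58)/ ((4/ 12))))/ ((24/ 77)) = -478583/ 4248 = -112.66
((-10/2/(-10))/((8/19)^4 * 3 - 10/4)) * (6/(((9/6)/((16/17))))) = -8340544/10659493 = -0.78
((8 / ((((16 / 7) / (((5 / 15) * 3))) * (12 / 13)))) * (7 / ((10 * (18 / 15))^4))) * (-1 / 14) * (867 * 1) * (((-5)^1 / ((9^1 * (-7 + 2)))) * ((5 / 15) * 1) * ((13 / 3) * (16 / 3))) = -341887 / 5038848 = -0.07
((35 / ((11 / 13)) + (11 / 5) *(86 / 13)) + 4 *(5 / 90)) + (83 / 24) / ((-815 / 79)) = 468268783 / 8391240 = 55.80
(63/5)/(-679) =-9/485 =-0.02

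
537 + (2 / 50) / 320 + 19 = 4448001 / 8000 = 556.00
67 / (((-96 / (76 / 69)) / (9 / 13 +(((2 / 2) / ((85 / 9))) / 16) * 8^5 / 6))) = -17270791 / 609960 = -28.31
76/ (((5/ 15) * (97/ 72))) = 16416/ 97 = 169.24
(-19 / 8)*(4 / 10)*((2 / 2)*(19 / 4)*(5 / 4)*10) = -1805 / 32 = -56.41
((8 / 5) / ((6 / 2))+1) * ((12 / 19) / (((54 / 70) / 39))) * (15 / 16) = 10465 / 228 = 45.90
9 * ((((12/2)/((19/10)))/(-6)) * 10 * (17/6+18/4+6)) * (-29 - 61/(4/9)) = 105000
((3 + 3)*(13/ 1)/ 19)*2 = 156/ 19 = 8.21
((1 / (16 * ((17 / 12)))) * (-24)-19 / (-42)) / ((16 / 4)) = -0.15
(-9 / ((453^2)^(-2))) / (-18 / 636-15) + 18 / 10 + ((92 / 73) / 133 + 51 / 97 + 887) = 25218858348.01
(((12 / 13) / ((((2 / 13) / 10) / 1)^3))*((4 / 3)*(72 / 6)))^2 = 16451136000000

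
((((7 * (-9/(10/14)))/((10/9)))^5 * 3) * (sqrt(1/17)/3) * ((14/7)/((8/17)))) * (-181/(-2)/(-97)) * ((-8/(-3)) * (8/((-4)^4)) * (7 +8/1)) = 178272382830604143669 * sqrt(17)/194000000000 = 3788844662.58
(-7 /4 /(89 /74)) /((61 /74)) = -9583 /5429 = -1.77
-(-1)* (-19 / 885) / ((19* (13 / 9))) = -3 / 3835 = -0.00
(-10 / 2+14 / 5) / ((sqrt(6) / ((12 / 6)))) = -11 *sqrt(6) / 15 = -1.80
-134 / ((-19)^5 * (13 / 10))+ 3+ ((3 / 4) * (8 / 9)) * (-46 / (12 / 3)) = -450645998 / 96567861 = -4.67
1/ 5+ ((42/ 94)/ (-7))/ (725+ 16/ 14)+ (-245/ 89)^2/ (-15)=-8665523177/ 28385022315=-0.31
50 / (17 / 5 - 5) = -125 / 4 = -31.25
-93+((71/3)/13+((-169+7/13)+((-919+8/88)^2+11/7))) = 27884339459/33033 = 844135.85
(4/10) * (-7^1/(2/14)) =-98/5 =-19.60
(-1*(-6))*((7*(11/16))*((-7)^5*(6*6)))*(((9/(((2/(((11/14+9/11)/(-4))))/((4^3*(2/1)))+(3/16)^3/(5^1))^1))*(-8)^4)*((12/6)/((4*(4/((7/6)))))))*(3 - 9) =-2850703899010007040/190451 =-14968175010947.73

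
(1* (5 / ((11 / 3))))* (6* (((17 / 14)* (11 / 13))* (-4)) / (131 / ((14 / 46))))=-0.08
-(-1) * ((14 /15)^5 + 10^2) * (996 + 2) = 76322373352 /759375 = 100506.83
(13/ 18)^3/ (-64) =-0.01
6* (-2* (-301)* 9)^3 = 954263367792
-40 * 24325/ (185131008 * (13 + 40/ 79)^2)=-759061625/ 26346202020864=-0.00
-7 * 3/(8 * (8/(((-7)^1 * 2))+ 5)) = -147/248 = -0.59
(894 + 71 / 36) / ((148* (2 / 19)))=612845 / 10656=57.51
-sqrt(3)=-1.73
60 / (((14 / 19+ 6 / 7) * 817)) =105 / 2279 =0.05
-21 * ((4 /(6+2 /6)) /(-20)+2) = -3927 /95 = -41.34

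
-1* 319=-319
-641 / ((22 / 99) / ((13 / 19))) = -74997 / 38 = -1973.61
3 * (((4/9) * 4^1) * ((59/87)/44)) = 236/2871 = 0.08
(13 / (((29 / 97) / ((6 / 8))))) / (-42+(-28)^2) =3783 / 86072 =0.04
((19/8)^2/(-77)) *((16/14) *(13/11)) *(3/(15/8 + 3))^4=-184832/13026013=-0.01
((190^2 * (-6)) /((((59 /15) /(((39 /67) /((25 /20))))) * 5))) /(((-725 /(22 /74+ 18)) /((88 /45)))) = 26840656128 /106039225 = 253.12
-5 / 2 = -2.50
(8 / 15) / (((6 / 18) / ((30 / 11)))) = 48 / 11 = 4.36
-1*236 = -236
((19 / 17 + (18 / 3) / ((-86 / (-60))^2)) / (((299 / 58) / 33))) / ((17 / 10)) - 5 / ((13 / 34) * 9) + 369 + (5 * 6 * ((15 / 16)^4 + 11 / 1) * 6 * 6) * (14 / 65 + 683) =102330888431566061029 / 11779812974592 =8686970.55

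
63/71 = 0.89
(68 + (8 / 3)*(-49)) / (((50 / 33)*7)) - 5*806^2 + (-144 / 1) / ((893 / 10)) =-507610504862 / 156275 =-3248187.52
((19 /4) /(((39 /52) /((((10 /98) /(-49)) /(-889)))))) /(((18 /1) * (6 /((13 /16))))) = 1235 /11065190976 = 0.00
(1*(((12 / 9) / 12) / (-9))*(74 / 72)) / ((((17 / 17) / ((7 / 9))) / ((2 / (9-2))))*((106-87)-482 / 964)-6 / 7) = -259 / 1681803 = -0.00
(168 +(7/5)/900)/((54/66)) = 8316077/40500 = 205.34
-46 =-46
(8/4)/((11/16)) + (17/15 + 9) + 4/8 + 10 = 7769/330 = 23.54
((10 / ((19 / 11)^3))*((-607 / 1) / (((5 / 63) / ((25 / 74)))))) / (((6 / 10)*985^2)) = -84831285 / 9849064447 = -0.01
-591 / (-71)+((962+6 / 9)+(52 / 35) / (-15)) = 970.89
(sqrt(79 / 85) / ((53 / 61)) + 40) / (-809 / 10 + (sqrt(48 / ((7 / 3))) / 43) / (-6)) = -4188354800 / 8470947183 -1277448214 * sqrt(6715) / 7632323411883 + 104920 * sqrt(47005) / 7632323411883 + 344000 * sqrt(7) / 8470947183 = -0.51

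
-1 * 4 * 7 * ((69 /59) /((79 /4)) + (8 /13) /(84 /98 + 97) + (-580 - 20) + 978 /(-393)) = 16867.85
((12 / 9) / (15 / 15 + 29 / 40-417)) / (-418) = 80 / 10415097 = 0.00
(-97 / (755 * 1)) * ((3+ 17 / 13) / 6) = -2716 / 29445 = -0.09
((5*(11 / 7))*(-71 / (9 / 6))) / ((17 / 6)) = -15620 / 119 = -131.26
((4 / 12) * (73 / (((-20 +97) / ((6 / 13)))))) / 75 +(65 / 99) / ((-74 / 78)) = -638991 / 925925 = -0.69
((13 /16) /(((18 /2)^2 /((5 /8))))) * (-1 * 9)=-65 /1152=-0.06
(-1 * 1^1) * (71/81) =-71/81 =-0.88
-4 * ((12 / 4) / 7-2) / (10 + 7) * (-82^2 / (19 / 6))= -1775136 / 2261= -785.11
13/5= 2.60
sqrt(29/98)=sqrt(58)/14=0.54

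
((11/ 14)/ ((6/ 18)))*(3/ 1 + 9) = 198/ 7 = 28.29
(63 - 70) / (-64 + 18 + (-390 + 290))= 7 / 146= 0.05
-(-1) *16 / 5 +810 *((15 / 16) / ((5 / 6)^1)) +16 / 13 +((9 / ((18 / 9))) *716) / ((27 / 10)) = 1645031 / 780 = 2109.01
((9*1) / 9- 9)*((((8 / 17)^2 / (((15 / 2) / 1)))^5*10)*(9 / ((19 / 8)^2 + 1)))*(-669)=7846114975809536 / 4819485418260890625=0.00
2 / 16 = 1 / 8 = 0.12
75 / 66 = 25 / 22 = 1.14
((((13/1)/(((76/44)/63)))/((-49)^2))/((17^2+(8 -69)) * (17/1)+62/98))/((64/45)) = 11583/323379392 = 0.00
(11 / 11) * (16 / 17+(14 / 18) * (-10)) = -1046 / 153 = -6.84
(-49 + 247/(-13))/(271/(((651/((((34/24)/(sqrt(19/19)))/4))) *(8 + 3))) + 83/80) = -29216880/451531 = -64.71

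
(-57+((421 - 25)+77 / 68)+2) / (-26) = -23265 / 1768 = -13.16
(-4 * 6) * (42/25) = -1008/25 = -40.32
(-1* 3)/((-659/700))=3.19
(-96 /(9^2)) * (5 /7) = -160 /189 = -0.85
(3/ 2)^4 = 81/ 16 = 5.06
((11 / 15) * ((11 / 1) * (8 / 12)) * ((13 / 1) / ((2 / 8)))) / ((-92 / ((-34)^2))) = -3636776 / 1035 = -3513.79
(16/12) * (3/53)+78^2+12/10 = 1612598/265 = 6085.28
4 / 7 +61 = 61.57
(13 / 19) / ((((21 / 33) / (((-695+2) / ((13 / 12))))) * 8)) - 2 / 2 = -86.97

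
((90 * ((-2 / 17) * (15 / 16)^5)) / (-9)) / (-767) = -3796875 / 3418095616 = -0.00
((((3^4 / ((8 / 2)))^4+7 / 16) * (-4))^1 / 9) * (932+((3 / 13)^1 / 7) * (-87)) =-3639652776983 / 52416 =-69437820.07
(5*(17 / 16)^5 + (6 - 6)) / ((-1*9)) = -7099285 / 9437184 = -0.75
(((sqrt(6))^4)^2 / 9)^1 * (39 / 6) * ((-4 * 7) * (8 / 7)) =-29952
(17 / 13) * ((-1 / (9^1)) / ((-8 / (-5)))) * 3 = -85 / 312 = -0.27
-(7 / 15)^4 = -0.05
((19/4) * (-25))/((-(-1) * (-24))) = 475/96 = 4.95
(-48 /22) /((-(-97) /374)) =-816 /97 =-8.41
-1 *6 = -6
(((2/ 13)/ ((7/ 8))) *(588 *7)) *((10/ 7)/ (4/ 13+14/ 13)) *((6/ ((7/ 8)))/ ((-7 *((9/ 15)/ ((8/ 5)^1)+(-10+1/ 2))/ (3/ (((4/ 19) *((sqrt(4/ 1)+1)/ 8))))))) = 1556480/ 511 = 3045.95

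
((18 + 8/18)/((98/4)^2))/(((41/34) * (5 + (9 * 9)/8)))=180608/107202249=0.00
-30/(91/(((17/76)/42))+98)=-255/146069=-0.00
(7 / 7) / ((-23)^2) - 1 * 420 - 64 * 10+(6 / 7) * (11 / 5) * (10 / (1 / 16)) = -2807925 / 3703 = -758.28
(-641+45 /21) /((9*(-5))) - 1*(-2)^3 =6992 /315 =22.20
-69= -69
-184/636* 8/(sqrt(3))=-368* sqrt(3)/477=-1.34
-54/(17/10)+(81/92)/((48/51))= -771471/25024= -30.83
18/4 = 4.50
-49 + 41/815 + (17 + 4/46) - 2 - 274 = -5770887/18745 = -307.86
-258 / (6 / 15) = -645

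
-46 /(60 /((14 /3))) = -161 /45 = -3.58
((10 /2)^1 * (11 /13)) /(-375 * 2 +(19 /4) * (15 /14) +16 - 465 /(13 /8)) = -3080 /738967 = -0.00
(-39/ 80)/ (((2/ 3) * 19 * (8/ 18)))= -0.09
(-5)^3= -125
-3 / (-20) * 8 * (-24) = -144 / 5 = -28.80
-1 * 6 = -6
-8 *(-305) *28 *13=888160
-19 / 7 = -2.71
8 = 8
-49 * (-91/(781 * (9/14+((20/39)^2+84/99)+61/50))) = 1186874325/618311026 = 1.92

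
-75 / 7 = -10.71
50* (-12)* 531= -318600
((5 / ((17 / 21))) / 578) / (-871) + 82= 701792467 / 8558446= 82.00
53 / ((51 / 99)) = 1749 / 17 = 102.88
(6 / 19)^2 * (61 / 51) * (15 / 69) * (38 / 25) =1464 / 37145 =0.04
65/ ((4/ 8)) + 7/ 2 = 267/ 2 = 133.50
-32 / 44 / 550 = -4 / 3025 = -0.00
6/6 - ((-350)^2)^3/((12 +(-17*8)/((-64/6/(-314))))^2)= -7353062436271711/63728289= -115381450.71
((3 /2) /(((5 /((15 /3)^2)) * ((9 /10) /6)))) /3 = 16.67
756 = 756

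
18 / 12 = 3 / 2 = 1.50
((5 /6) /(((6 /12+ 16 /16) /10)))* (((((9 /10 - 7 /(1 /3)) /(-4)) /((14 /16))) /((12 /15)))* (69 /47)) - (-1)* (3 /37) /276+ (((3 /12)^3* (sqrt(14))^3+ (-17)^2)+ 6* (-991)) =-6269794933 /1119916+ 7* sqrt(14) /32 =-5597.63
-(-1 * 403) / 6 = 403 / 6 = 67.17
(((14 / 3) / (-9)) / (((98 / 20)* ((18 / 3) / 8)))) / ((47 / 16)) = -1280 / 26649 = -0.05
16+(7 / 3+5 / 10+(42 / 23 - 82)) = -8465 / 138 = -61.34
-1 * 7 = -7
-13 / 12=-1.08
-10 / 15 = -2 / 3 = -0.67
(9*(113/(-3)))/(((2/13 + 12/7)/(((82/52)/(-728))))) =13899/35360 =0.39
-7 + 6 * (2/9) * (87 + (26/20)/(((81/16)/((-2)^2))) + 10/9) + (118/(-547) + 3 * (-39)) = -3565402/664605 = -5.36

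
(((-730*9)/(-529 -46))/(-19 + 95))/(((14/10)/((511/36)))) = 5329/3496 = 1.52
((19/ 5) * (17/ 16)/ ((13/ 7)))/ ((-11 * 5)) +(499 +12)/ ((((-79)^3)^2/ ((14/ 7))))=-549620678474581/ 13904602455801200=-0.04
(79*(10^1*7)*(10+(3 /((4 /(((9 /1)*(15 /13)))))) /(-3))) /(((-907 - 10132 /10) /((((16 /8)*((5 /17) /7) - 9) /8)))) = 806757875 /33949136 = 23.76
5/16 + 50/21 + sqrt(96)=905/336 + 4 * sqrt(6)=12.49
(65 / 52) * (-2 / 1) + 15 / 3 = 5 / 2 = 2.50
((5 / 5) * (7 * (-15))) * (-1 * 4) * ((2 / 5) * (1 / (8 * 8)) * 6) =63 / 4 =15.75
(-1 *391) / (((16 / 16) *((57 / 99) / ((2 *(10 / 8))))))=-64515 / 38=-1697.76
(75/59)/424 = 75/25016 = 0.00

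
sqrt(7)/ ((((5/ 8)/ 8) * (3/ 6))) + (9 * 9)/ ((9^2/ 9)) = 76.73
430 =430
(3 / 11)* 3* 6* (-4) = -216 / 11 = -19.64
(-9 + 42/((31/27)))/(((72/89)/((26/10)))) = 21983/248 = 88.64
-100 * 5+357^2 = 126949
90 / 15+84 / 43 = 7.95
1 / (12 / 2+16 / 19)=19 / 130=0.15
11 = 11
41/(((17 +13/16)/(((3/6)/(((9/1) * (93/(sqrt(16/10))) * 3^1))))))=0.00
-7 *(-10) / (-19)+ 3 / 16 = -1063 / 304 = -3.50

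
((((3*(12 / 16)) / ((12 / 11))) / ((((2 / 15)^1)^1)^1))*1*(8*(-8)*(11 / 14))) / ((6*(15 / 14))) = -121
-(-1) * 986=986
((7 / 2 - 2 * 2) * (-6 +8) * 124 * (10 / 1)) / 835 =-248 / 167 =-1.49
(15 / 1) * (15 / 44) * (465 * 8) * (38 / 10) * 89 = 70768350 / 11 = 6433486.36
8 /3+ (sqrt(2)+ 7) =sqrt(2)+ 29 /3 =11.08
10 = 10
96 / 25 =3.84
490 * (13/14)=455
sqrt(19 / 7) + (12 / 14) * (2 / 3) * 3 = sqrt(133) / 7 + 12 / 7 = 3.36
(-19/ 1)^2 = 361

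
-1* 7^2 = -49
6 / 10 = 0.60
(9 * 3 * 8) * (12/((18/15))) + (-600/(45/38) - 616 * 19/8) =571/3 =190.33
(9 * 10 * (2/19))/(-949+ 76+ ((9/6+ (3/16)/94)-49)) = -270720/26304151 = -0.01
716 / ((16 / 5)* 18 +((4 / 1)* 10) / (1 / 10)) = 895 / 572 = 1.56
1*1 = 1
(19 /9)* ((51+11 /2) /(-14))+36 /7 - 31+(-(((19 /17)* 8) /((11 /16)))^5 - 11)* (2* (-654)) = 28043934685695839506003 /57624686206164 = 486665291.08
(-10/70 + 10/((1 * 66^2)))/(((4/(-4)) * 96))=2143/1463616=0.00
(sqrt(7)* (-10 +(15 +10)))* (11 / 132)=3.31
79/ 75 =1.05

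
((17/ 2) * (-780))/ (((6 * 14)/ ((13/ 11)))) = -14365/ 154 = -93.28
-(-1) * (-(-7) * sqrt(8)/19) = 14 * sqrt(2)/19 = 1.04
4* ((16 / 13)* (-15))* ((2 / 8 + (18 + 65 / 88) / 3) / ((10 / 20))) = -137200 / 143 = -959.44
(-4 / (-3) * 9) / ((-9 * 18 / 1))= -2 / 27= -0.07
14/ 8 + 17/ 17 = 11/ 4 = 2.75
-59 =-59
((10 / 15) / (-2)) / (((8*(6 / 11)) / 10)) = -0.76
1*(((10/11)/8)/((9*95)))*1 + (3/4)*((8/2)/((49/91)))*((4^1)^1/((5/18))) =21127427/263340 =80.23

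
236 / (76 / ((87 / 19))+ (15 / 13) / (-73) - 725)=-4871217 / 14622281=-0.33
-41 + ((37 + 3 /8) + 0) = -29 /8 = -3.62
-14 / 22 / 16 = -7 / 176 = -0.04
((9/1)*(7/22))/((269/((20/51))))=210/50303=0.00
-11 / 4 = -2.75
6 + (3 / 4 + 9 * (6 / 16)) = 81 / 8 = 10.12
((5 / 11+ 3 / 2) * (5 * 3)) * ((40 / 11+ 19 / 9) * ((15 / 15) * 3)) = 122335 / 242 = 505.52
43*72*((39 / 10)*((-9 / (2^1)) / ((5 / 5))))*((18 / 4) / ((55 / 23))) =-28118259 / 275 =-102248.21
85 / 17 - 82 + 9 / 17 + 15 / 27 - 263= -51854 / 153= -338.92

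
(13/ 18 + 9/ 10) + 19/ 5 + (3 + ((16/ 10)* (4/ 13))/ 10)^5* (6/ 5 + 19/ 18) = 195797399980553053/ 326331738281250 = 599.99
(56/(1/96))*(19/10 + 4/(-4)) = 24192/5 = 4838.40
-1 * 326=-326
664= 664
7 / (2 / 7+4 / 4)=49 / 9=5.44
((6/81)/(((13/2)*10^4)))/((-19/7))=-7/16672500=-0.00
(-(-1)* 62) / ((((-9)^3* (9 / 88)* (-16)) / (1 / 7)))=341 / 45927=0.01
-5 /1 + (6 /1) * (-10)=-65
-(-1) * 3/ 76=3/ 76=0.04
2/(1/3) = 6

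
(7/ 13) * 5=35/ 13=2.69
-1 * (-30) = 30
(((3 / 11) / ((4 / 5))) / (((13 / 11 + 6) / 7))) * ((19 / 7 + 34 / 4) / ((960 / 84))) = 3297 / 10112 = 0.33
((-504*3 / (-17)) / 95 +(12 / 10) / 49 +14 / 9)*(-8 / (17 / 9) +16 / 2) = 114695936 / 12107655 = 9.47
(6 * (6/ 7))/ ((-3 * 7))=-0.24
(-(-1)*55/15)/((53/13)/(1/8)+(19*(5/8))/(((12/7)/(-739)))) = -4576/6347951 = -0.00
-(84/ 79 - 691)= 54505/ 79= 689.94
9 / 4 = 2.25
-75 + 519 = 444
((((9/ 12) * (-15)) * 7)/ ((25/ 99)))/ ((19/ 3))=-18711/ 380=-49.24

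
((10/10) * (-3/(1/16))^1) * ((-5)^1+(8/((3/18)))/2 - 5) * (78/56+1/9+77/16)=-12734/3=-4244.67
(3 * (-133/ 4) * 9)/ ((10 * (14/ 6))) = -1539/ 40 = -38.48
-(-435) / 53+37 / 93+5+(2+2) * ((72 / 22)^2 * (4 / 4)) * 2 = 59218253 / 596409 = 99.29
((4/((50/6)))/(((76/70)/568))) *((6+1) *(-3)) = -500976/95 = -5273.43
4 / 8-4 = -7 / 2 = -3.50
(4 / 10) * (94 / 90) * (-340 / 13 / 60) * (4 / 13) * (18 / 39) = -0.03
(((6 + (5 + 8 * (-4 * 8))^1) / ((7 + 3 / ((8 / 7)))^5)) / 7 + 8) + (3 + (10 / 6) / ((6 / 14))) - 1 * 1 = 48333956815 / 3480151059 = 13.89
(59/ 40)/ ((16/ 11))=649/ 640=1.01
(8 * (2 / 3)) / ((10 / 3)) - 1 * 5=-17 / 5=-3.40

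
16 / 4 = 4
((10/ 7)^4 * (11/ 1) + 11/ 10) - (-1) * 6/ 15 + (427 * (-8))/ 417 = 78340019/ 2002434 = 39.12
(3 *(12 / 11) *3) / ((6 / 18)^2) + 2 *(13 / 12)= 5975 / 66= 90.53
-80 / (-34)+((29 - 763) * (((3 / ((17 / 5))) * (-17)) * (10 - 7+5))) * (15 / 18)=1247840 / 17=73402.35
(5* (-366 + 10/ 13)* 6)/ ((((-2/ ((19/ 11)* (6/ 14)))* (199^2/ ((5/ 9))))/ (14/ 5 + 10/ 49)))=331980160/ 1942389449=0.17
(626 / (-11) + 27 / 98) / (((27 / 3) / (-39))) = 793663 / 3234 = 245.41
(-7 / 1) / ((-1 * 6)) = 1.17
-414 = -414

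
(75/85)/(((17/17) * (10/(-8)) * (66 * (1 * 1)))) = -2/187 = -0.01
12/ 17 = 0.71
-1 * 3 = -3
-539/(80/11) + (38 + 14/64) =-5743/160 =-35.89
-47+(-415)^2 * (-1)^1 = -172272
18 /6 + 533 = 536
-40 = -40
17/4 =4.25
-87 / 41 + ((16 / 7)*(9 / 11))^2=1.38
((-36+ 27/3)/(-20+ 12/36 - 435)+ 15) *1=20541/1364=15.06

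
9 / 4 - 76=-295 / 4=-73.75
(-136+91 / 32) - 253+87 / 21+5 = -84451 / 224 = -377.01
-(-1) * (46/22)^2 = 529/121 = 4.37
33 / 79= 0.42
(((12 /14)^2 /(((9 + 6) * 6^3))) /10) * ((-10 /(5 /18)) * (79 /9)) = -79 /11025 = -0.01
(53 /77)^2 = 2809 /5929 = 0.47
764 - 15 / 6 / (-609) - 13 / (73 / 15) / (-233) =15828081523 / 20716962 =764.02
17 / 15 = 1.13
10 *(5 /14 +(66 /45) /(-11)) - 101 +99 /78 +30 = -36851 /546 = -67.49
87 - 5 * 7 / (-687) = 59804 / 687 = 87.05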